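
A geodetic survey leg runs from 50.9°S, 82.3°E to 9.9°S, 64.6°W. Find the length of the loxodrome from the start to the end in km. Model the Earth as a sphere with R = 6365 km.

14297 km

Δψ = ln[tan(π/4+φ₂/2)/tan(π/4+φ₁/2)] = +0.8617;  Δφ = +0.7156 rad,  Δλ = -2.5639 rad
q = Δφ/Δψ = 0.8304
d = R·√(Δφ² + q²Δλ²) = 6365·2.24618 = 14297 km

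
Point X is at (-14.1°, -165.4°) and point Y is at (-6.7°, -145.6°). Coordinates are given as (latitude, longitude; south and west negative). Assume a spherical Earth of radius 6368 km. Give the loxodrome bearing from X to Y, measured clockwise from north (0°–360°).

Meridional parts: M(φ₁)=-0.2486, M(φ₂)=-0.1172 → ΔM = +0.1314;  Δλ = +0.3456 rad
tan C = Δλ / ΔM = +2.6298 → C = 69.18°

69.2°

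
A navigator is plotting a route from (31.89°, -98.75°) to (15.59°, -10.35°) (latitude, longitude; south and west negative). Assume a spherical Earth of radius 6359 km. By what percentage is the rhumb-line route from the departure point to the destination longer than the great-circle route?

2.1%

Great circle: σ = 1.4052 rad → d_gc = Rσ = 8935.8 km
Rhumb: Δφ = -0.2845, Δλ = +1.5429, Δψ = -0.3123, q = Δφ/Δψ = 0.9111 → d_rh = R√(Δφ²+q²Δλ²) = 9120.0 km
Excess = (9120.0 − 8935.8) / 8935.8 = 184.2 / 8935.8 = 2.06% ≈ 2.1%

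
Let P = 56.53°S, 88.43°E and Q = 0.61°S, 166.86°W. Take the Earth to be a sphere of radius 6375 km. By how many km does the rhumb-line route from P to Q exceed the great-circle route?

543 km

Great circle: cos σ = sin φ₁ sin φ₂ + cos φ₁ cos φ₂ cos Δλ,  σ = 1.7023 rad → d_gc = 10852.3 km
Rhumb line: Δψ = +1.1911, q = Δφ/Δψ = 0.8194, d_rh = R√(Δφ²+q²Δλ²) = 11395.3 km
Excess = 11395.3 − 10852.3 = 543.0 ≈ 543 km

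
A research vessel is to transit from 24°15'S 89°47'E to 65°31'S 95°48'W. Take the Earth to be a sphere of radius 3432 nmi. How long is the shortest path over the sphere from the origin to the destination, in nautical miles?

cos σ = sin φ₁ sin φ₂ + cos φ₁ cos φ₂ cos Δλ
      = sin(-24.25°)sin(-65.52°) + cos(-24.25°)cos(-65.52°)cos(174.42°) = -0.0023
σ = 90.131° → d = Rσ = 3432·1.57308 = 5399 nmi

5399 nmi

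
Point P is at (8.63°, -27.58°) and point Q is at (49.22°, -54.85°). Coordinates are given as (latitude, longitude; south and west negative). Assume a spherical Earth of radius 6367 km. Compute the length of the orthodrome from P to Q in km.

Haversine: a = sin²(Δφ/2)+cos φ₁ cos φ₂ sin²(Δλ/2) = 0.15619;  σ = 2·atan2(√a,√(1−a))
σ = 46.559° → d = Rσ = 6367·0.81260 = 5174 km

5174 km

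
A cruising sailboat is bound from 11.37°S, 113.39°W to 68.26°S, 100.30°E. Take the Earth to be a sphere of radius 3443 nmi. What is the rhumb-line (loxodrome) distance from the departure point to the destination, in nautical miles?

Rhumb course C = atan2(Δλ, Δψ) with Δψ = ln[tan(π/4+φ₂/2)/tan(π/4+φ₁/2)] = -1.4504, Δλ = -2.5536 → C = 240.40°
d = R·|Δφ| / |cos C| = 3443·0.99292 / 0.49387 = 6922 nmi

6922 nmi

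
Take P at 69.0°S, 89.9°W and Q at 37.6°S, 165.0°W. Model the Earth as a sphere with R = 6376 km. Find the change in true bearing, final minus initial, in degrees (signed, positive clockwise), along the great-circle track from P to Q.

+65.3°

Initial bearing θ₁ = atan2(sin Δλ cos φ₂, cos φ₁ sin φ₂ − sin φ₁ cos φ₂ cos Δλ) = 267.87°
Final bearing θ₂ = (initial bearing from the destination back to the start) + 180° = 333.13°
Δθ = θ₂ − θ₁ = +65.3°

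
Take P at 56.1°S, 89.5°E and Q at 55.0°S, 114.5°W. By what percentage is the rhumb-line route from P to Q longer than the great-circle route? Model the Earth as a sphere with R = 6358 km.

Great circle: σ = 1.1727 rad → d_gc = Rσ = 7456.1 km
Rhumb: Δφ = +0.0192, Δλ = +2.7227, Δψ = +0.0339, q = Δφ/Δψ = 0.5656 → d_rh = R√(Δφ²+q²Δλ²) = 9792.6 km
Excess = (9792.6 − 7456.1) / 7456.1 = 2336.5 / 7456.1 = 31.34% ≈ 31.3%

31.3%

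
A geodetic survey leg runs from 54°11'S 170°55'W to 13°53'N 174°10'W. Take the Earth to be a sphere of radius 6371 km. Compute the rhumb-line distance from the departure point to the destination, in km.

7575 km

Δψ = ln[tan(π/4+φ₂/2)/tan(π/4+φ₁/2)] = +1.3743;  Δφ = +1.1880 rad,  Δλ = -0.0567 rad
q = Δφ/Δψ = 0.8644
d = R·√(Δφ² + q²Δλ²) = 6371·1.18900 = 7575 km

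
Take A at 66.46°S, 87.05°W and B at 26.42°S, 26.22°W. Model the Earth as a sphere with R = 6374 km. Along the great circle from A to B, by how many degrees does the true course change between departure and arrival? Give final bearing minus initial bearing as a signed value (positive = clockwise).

-48.7°

Initial bearing θ₁ = atan2(sin Δλ cos φ₂, cos φ₁ sin φ₂ − sin φ₁ cos φ₂ cos Δλ) = 74.12°
Final bearing θ₂ = (initial bearing from the destination back to the start) + 180° = 25.40°
Δθ = θ₂ − θ₁ = -48.7°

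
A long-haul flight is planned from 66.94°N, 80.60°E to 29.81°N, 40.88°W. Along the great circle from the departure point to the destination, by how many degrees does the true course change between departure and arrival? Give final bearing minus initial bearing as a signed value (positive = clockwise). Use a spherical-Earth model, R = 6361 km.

Initial bearing θ₁ = atan2(sin Δλ cos φ₂, cos φ₁ sin φ₂ − sin φ₁ cos φ₂ cos Δλ) = 309.58°
Final bearing θ₂ = (initial bearing from the destination back to the start) + 180° = 200.36°
Δθ = θ₂ − θ₁ = -109.2°

-109.2°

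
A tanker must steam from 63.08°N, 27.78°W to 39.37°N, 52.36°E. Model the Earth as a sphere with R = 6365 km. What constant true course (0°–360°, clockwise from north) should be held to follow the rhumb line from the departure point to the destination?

Δψ = ln[tan(π/4+φ₂/2)/tan(π/4+φ₁/2)] = -0.6812
Δλ = +1.3987 rad (taken the short way round)
course = atan2(Δλ, Δψ) = 115.97°

116.0°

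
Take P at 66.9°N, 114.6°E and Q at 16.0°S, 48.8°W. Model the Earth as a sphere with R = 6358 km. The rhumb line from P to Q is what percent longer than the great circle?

18.1%

Great circle: σ = 2.2331 rad → d_gc = Rσ = 14198.2 km
Rhumb: Δφ = -1.4469, Δλ = -2.8519, Δψ = -1.8708, q = Δφ/Δψ = 0.7734 → d_rh = R√(Δφ²+q²Δλ²) = 16771.4 km
Excess = (16771.4 − 14198.2) / 14198.2 = 2573.2 / 14198.2 = 18.12% ≈ 18.1%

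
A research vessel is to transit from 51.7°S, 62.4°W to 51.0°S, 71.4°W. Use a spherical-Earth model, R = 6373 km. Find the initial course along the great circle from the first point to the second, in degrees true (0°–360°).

θ = atan2( sin Δλ·cos φ₂ ,  cos φ₁ sin φ₂ − sin φ₁ cos φ₂ cos Δλ )
  = atan2(-0.0984, +0.0061) = 273.57°

273.6°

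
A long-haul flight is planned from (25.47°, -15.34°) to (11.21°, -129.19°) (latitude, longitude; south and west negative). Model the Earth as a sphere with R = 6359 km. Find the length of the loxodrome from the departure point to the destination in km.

12060 km

Δψ = ln[tan(π/4+φ₂/2)/tan(π/4+φ₁/2)] = -0.2630;  Δφ = -0.2489 rad,  Δλ = -1.9871 rad
q = Δφ/Δψ = 0.9462
d = R·√(Δφ² + q²Δλ²) = 6359·1.89658 = 12060 km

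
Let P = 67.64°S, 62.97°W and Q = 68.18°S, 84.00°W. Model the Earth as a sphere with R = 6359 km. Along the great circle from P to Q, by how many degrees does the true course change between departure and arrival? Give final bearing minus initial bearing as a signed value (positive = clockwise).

At departure: θ₁ = atan2(sin Δλ cos φ₂, cos φ₁ sin φ₂ − sin φ₁ cos φ₂ cos Δλ) = 256.38°
At arrival: θ₂ = atan2(sin Δλ cos φ₁, −cos φ₂ sin φ₁ + sin φ₂ cos φ₁ cos Δλ) = 275.90°
Δθ = θ₂ − θ₁ = +19.5°

+19.5°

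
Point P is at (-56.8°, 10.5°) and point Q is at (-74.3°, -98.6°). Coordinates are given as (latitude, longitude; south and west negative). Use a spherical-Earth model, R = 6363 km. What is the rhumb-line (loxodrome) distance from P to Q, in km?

Rhumb course C = atan2(Δλ, Δψ) with Δψ = ln[tan(π/4+φ₂/2)/tan(π/4+φ₁/2)] = -0.7711, Δλ = -1.9042 → C = 247.95°
d = R·|Δφ| / |cos C| = 6363·0.30543 / 0.37537 = 5178 km

5178 km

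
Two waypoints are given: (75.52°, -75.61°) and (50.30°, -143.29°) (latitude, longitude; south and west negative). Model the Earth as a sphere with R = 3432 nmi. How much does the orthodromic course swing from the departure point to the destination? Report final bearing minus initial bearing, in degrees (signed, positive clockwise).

At departure: θ₁ = atan2(sin Δλ cos φ₂, cos φ₁ sin φ₂ − sin φ₁ cos φ₂ cos Δλ) = 265.89°
At arrival: θ₂ = atan2(sin Δλ cos φ₁, −cos φ₂ sin φ₁ + sin φ₂ cos φ₁ cos Δλ) = 202.98°
Δθ = θ₂ − θ₁ = -62.9°

-62.9°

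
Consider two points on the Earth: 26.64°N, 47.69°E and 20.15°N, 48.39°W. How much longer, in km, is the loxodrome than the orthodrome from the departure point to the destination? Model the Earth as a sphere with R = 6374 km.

Great circle: cos σ = sin φ₁ sin φ₂ + cos φ₁ cos φ₂ cos Δλ,  σ = 1.5052 rad → d_gc = 9593.9 km
Rhumb line: Δψ = -0.1235, q = Δφ/Δψ = 0.9171, d_rh = R√(Δφ²+q²Δλ²) = 9829.3 km
Excess = 9829.3 − 9593.9 = 235.4 ≈ 235 km

235 km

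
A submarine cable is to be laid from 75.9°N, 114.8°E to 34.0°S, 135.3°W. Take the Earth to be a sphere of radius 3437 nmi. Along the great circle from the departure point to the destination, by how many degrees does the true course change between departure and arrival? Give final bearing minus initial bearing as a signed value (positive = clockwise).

At departure: θ₁ = atan2(sin Δλ cos φ₂, cos φ₁ sin φ₂ − sin φ₁ cos φ₂ cos Δλ) = 80.00°
At arrival: θ₂ = atan2(sin Δλ cos φ₁, −cos φ₂ sin φ₁ + sin φ₂ cos φ₁ cos Δλ) = 163.18°
Δθ = θ₂ − θ₁ = +83.2°

+83.2°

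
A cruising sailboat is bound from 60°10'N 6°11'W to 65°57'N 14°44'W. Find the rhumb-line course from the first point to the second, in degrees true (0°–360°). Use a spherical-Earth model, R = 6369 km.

326.3°

Δψ = ln[tan(π/4+φ₂/2)/tan(π/4+φ₁/2)] = +0.2236
Δλ = -0.1492 rad (taken the short way round)
course = atan2(Δλ, Δψ) = 326.28°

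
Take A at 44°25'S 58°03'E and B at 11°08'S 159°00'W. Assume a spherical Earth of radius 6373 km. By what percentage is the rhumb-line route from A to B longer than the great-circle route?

11.3%

Great circle: σ = 2.0089 rad → d_gc = Rσ = 12802.5 km
Rhumb: Δφ = +0.5809, Δλ = +2.4949, Δψ = +0.6715, q = Δφ/Δψ = 0.8651 → d_rh = R√(Δφ²+q²Δλ²) = 14244.6 km
Excess = (14244.6 − 12802.5) / 12802.5 = 1442.1 / 12802.5 = 11.26% ≈ 11.3%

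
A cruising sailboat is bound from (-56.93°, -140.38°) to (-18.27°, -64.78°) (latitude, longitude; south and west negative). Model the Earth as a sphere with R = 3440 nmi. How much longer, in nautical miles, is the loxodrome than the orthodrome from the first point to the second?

131 nmi

Great circle: cos σ = sin φ₁ sin φ₂ + cos φ₁ cos φ₂ cos Δλ,  σ = 1.1685 rad → d_gc = 4019.5 nmi
Rhumb line: Δψ = +0.8900, q = Δφ/Δψ = 0.7581, d_rh = R√(Δφ²+q²Δλ²) = 4150.8 nmi
Excess = 4150.8 − 4019.5 = 131.3 ≈ 131 nmi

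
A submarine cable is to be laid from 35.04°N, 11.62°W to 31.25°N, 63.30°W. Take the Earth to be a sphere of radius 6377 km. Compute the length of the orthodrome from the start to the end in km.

4781 km

cos σ = sin φ₁ sin φ₂ + cos φ₁ cos φ₂ cos Δλ
      = sin(35.04°)sin(31.25°) + cos(35.04°)cos(31.25°)cos(-51.68°) = 0.7319
σ = 42.957° → d = Rσ = 6377·0.74974 = 4781 km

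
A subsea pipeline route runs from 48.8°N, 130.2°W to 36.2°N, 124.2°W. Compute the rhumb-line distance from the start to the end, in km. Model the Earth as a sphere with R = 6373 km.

Δψ = ln[tan(π/4+φ₂/2)/tan(π/4+φ₁/2)] = -0.2999;  Δφ = -0.2199 rad,  Δλ = +0.1047 rad
q = Δφ/Δψ = 0.7333
d = R·√(Δφ² + q²Δλ²) = 6373·0.23293 = 1484 km

1484 km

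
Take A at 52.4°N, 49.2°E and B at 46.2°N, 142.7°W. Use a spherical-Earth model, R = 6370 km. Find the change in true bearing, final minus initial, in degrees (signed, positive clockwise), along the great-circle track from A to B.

At departure: θ₁ = atan2(sin Δλ cos φ₂, cos φ₁ sin φ₂ − sin φ₁ cos φ₂ cos Δλ) = 8.31°
At arrival: θ₂ = atan2(sin Δλ cos φ₁, −cos φ₂ sin φ₁ + sin φ₂ cos φ₁ cos Δλ) = 172.68°
Δθ = θ₂ − θ₁ = +164.4°

+164.4°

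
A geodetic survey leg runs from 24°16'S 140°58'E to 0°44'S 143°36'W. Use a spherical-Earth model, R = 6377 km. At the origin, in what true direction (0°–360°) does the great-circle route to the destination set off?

θ = atan2( sin Δλ·cos φ₂ ,  cos φ₁ sin φ₂ − sin φ₁ cos φ₂ cos Δλ )
  = atan2(+0.9678, +0.0917) = 84.59°

84.6°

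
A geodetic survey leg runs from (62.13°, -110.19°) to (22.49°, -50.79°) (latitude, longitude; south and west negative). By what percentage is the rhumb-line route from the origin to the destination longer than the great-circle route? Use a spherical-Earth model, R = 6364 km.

Great circle: σ = 0.9788 rad → d_gc = Rσ = 6229.1 km
Rhumb: Δφ = -0.6918, Δλ = +1.0367, Δψ = -0.9908, q = Δφ/Δψ = 0.6983 → d_rh = R√(Δφ²+q²Δλ²) = 6372.6 km
Excess = (6372.6 − 6229.1) / 6229.1 = 143.5 / 6229.1 = 2.30% ≈ 2.3%

2.3%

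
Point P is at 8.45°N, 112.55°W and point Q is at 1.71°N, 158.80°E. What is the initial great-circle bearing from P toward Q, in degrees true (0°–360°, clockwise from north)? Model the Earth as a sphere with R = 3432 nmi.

N = sin Δλ·cos φ₂ = -0.9993;  D = cos φ₁ sin φ₂ − sin φ₁ cos φ₂ cos Δλ = +0.0261
initial course = atan2(N, D) = 271.49°

271.5°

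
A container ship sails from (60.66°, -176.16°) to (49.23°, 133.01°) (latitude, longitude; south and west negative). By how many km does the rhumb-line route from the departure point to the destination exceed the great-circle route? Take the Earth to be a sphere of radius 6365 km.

78 km

Great circle: cos σ = sin φ₁ sin φ₂ + cos φ₁ cos φ₂ cos Δλ,  σ = 0.5310 rad → d_gc = 3379.88 km
Rhumb line: Δψ = -0.3503, q = Δφ/Δψ = 0.5695, d_rh = R√(Δφ²+q²Δλ²) = 3457.44 km
Excess = 3457.44 − 3379.88 = 77.56 ≈ 78 km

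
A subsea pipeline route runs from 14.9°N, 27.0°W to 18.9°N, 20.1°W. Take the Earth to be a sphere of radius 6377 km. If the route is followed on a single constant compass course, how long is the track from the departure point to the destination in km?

Rhumb course C = atan2(Δλ, Δψ) with Δψ = ln[tan(π/4+φ₂/2)/tan(π/4+φ₁/2)] = +0.0730, Δλ = +0.1204 → C = 58.78°
d = R·|Δφ| / |cos C| = 6377·0.06981 / 0.51828 = 859 km

859 km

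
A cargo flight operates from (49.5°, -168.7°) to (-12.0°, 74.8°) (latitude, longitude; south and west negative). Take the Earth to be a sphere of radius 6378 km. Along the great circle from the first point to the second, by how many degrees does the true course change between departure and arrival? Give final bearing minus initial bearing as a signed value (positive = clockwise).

Initial bearing θ₁ = atan2(sin Δλ cos φ₂, cos φ₁ sin φ₂ − sin φ₁ cos φ₂ cos Δλ) = 282.67°
Final bearing θ₂ = (initial bearing from the destination back to the start) + 180° = 220.37°
Δθ = θ₂ − θ₁ = -62.3°

-62.3°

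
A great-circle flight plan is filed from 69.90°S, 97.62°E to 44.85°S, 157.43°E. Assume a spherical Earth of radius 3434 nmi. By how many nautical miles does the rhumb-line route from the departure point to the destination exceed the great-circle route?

78 nmi

Great circle: cos σ = sin φ₁ sin φ₂ + cos φ₁ cos φ₂ cos Δλ,  σ = 0.6684 rad → d_gc = 2295.3 nmi
Rhumb line: Δψ = +0.8526, q = Δφ/Δψ = 0.5128, d_rh = R√(Δφ²+q²Δλ²) = 2373.3 nmi
Excess = 2373.3 − 2295.3 = 78.0 ≈ 78 nmi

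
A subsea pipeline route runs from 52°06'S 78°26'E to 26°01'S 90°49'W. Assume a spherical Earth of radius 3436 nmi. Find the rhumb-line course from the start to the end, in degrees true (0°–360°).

281.5°

Δψ = ln[tan(π/4+φ₂/2)/tan(π/4+φ₁/2)] = +0.5985
Δλ = -2.9540 rad (taken the short way round)
course = atan2(Δλ, Δψ) = 281.45°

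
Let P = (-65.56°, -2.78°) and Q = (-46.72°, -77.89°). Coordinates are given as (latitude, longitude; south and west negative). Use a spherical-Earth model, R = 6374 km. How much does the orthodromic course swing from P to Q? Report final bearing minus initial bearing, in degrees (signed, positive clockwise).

Initial bearing θ₁ = atan2(sin Δλ cos φ₂, cos φ₁ sin φ₂ − sin φ₁ cos φ₂ cos Δλ) = 258.00°
Final bearing θ₂ = (initial bearing from the destination back to the start) + 180° = 323.82°
Δθ = θ₂ − θ₁ = +65.8°

+65.8°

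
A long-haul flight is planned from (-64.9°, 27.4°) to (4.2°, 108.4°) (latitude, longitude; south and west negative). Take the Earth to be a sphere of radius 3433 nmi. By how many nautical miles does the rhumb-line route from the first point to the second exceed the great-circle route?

169 nmi

Great circle: cos σ = sin φ₁ sin φ₂ + cos φ₁ cos φ₂ cos Δλ,  σ = 1.5709 rad → d_gc = 5393.0 nmi
Rhumb line: Δψ = +1.5757, q = Δφ/Δψ = 0.7654, d_rh = R√(Δφ²+q²Δλ²) = 5562.4 nmi
Excess = 5562.4 − 5393.0 = 169.4 ≈ 169 nmi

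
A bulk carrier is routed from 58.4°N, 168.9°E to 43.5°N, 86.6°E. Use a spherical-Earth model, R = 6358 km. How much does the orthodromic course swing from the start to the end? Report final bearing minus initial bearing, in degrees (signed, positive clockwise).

-68.8°

At departure: θ₁ = atan2(sin Δλ cos φ₂, cos φ₁ sin φ₂ − sin φ₁ cos φ₂ cos Δλ) = 291.14°
At arrival: θ₂ = atan2(sin Δλ cos φ₁, −cos φ₂ sin φ₁ + sin φ₂ cos φ₁ cos Δλ) = 222.36°
Δθ = θ₂ − θ₁ = -68.8°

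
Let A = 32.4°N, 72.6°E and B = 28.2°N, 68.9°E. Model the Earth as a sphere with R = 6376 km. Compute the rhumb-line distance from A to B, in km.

Rhumb course C = atan2(Δλ, Δψ) with Δψ = ln[tan(π/4+φ₂/2)/tan(π/4+φ₁/2)] = -0.0849, Δλ = -0.0646 → C = 217.25°
d = R·|Δφ| / |cos C| = 6376·0.07330 / 0.79604 = 587 km

587 km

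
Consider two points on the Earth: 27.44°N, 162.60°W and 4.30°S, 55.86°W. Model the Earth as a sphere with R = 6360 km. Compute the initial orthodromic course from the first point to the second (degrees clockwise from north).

86.1°

θ = atan2( sin Δλ·cos φ₂ ,  cos φ₁ sin φ₂ − sin φ₁ cos φ₂ cos Δλ )
  = atan2(+0.9549, +0.0658) = 86.06°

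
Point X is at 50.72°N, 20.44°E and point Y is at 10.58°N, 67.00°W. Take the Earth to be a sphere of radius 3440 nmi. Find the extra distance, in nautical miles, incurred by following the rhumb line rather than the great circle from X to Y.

Great circle: cos σ = sin φ₁ sin φ₂ + cos φ₁ cos φ₂ cos Δλ,  σ = 1.4000 rad → d_gc = 4816.16 nmi
Rhumb line: Δψ = -0.8447, q = Δφ/Δψ = 0.8294, d_rh = R√(Δφ²+q²Δλ²) = 4976.71 nmi
Excess = 4976.71 − 4816.16 = 160.55 ≈ 161 nmi

161 nmi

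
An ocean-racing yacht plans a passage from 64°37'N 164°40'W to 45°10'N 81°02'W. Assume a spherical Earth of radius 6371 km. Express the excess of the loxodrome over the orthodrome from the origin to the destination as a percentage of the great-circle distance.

Great circle: σ = 0.8309 rad → d_gc = Rσ = 5293.6 km
Rhumb: Δφ = -0.3395, Δλ = +1.4597, Δψ = -0.6052, q = Δφ/Δψ = 0.5609 → d_rh = R√(Δφ²+q²Δλ²) = 5646.5 km
Excess = (5646.5 − 5293.6) / 5293.6 = 352.9 / 5293.6 = 6.67% ≈ 6.7%

6.7%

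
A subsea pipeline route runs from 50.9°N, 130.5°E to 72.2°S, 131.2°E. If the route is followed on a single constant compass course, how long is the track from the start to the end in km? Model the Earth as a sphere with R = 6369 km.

13684 km

Δψ = ln[tan(π/4+φ₂/2)/tan(π/4+φ₁/2)] = -2.8894;  Δφ = -2.1485 rad,  Δλ = +0.0122 rad
q = Δφ/Δψ = 0.7436
d = R·√(Δφ² + q²Δλ²) = 6369·2.14852 = 13684 km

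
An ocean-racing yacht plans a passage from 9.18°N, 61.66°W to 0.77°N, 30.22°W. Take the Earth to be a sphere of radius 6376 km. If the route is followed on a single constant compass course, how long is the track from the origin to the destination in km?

3606 km

Rhumb course C = atan2(Δλ, Δψ) with Δψ = ln[tan(π/4+φ₂/2)/tan(π/4+φ₁/2)] = -0.1475, Δλ = +0.5487 → C = 105.04°
d = R·|Δφ| / |cos C| = 6376·0.14678 / 0.25954 = 3606 km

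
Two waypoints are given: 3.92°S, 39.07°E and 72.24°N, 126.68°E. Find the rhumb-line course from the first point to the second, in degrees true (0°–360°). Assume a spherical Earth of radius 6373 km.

Meridional parts: M(φ₁)=-0.0685, M(φ₂)=+1.8564 → ΔM = +1.9248;  Δλ = +1.5291 rad
tan C = Δλ / ΔM = +0.7944 → C = 38.46°

38.5°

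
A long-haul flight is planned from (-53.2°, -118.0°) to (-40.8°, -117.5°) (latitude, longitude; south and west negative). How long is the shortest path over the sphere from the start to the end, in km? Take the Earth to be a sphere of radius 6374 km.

Haversine: a = sin²(Δφ/2)+cos φ₁ cos φ₂ sin²(Δλ/2) = 0.01167;  σ = 2·atan2(√a,√(1−a))
σ = 12.405° → d = Rσ = 6374·0.21650 = 1380 km

1380 km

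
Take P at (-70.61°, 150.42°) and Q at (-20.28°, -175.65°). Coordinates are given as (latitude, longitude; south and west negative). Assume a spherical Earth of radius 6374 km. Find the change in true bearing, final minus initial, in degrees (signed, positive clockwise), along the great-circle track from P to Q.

-27.0°

Initial bearing θ₁ = atan2(sin Δλ cos φ₂, cos φ₁ sin φ₂ − sin φ₁ cos φ₂ cos Δλ) = 40.22°
Final bearing θ₂ = (initial bearing from the destination back to the start) + 180° = 13.21°
Δθ = θ₂ − θ₁ = -27.0°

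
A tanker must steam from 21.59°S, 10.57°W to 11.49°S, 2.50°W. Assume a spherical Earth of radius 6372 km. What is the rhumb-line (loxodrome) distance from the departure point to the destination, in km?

1414 km

Rhumb course C = atan2(Δλ, Δψ) with Δψ = ln[tan(π/4+φ₂/2)/tan(π/4+φ₁/2)] = +0.1842, Δλ = +0.1408 → C = 37.41°
d = R·|Δφ| / |cos C| = 6372·0.17628 / 0.79433 = 1414 km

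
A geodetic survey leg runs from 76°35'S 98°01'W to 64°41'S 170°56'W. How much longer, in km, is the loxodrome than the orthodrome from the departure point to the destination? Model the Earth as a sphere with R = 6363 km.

173 km

Great circle: cos σ = sin φ₁ sin φ₂ + cos φ₁ cos φ₂ cos Δλ,  σ = 0.4313 rad → d_gc = 2744.18 km
Rhumb line: Δψ = +0.6468, q = Δφ/Δψ = 0.3211, d_rh = R√(Δφ²+q²Δλ²) = 2916.70 km
Excess = 2916.70 − 2744.18 = 172.52 ≈ 173 km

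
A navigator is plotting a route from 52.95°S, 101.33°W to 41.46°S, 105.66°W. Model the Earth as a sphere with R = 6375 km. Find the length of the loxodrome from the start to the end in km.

Δψ = ln[tan(π/4+φ₂/2)/tan(π/4+φ₁/2)] = +0.2968;  Δφ = +0.2005 rad,  Δλ = -0.0756 rad
q = Δφ/Δψ = 0.6756
d = R·√(Δφ² + q²Δλ²) = 6375·0.20694 = 1319 km

1319 km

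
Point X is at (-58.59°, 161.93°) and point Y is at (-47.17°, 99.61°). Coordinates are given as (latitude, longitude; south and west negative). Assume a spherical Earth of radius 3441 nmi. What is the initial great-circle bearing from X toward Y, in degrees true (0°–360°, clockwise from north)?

θ = atan2( sin Δλ·cos φ₂ ,  cos φ₁ sin φ₂ − sin φ₁ cos φ₂ cos Δλ )
  = atan2(-0.6020, -0.1127) = 259.40°

259.4°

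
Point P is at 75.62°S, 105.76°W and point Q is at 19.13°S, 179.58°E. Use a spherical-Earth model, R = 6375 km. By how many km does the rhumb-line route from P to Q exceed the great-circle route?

Great circle: cos σ = sin φ₁ sin φ₂ + cos φ₁ cos φ₂ cos Δλ,  σ = 1.1815 rad → d_gc = 7532.2 km
Rhumb line: Δψ = +1.7300, q = Δφ/Δψ = 0.5699, d_rh = R√(Δφ²+q²Δλ²) = 7868.8 km
Excess = 7868.8 − 7532.2 = 336.6 ≈ 337 km

337 km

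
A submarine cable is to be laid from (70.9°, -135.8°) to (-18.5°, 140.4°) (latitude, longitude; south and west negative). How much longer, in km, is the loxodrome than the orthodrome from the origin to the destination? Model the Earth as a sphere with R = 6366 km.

368 km

Great circle: cos σ = sin φ₁ sin φ₂ + cos φ₁ cos φ₂ cos Δλ,  σ = 1.8404 rad → d_gc = 11715.8 km
Rhumb line: Δψ = -2.1110, q = Δφ/Δψ = 0.7391, d_rh = R√(Δφ²+q²Δλ²) = 12084.1 km
Excess = 12084.1 − 11715.8 = 368.3 ≈ 368 km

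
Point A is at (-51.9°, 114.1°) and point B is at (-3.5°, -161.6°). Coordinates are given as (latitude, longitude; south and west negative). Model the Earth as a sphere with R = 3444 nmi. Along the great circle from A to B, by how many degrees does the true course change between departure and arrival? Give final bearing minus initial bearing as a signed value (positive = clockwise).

-49.5°

Initial bearing θ₁ = atan2(sin Δλ cos φ₂, cos φ₁ sin φ₂ − sin φ₁ cos φ₂ cos Δλ) = 87.67°
Final bearing θ₂ = (initial bearing from the destination back to the start) + 180° = 38.15°
Δθ = θ₂ − θ₁ = -49.5°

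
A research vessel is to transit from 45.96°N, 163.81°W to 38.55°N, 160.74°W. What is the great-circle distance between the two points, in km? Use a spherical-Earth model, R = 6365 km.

cos σ = sin φ₁ sin φ₂ + cos φ₁ cos φ₂ cos Δλ
      = sin(45.96°)sin(38.55°) + cos(45.96°)cos(38.55°)cos(3.07°) = 0.9909
σ = 7.749° → d = Rσ = 6365·0.13524 = 861 km

861 km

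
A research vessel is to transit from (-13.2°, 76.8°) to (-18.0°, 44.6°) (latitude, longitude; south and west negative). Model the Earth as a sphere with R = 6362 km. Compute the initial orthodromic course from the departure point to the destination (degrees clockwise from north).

θ = atan2( sin Δλ·cos φ₂ ,  cos φ₁ sin φ₂ − sin φ₁ cos φ₂ cos Δλ )
  = atan2(-0.5068, -0.1171) = 256.99°

257.0°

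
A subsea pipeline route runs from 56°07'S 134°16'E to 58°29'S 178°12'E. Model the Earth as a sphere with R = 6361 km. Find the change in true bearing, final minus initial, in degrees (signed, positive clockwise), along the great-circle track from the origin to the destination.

At departure: θ₁ = atan2(sin Δλ cos φ₂, cos φ₁ sin φ₂ − sin φ₁ cos φ₂ cos Δλ) = 114.17°
At arrival: θ₂ = atan2(sin Δλ cos φ₁, −cos φ₂ sin φ₁ + sin φ₂ cos φ₁ cos Δλ) = 76.66°
Δθ = θ₂ − θ₁ = -37.5°

-37.5°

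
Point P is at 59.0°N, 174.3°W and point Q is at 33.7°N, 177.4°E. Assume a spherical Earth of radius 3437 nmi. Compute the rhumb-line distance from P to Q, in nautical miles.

1554 nmi

Δψ = ln[tan(π/4+φ₂/2)/tan(π/4+φ₁/2)] = -0.6572;  Δφ = -0.4416 rad,  Δλ = -0.1449 rad
q = Δφ/Δψ = 0.6719
d = R·√(Δφ² + q²Δλ²) = 3437·0.45217 = 1554 nmi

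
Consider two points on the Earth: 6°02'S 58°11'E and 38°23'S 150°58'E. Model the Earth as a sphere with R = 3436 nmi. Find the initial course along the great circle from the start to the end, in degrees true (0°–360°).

θ = atan2( sin Δλ·cos φ₂ ,  cos φ₁ sin φ₂ − sin φ₁ cos φ₂ cos Δλ )
  = atan2(+0.7829, -0.6215) = 128.44°

128.4°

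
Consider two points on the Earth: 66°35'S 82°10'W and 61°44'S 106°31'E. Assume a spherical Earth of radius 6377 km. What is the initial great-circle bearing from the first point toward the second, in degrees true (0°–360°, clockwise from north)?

θ = atan2( sin Δλ·cos φ₂ ,  cos φ₁ sin φ₂ − sin φ₁ cos φ₂ cos Δλ )
  = atan2(-0.0715, -0.7796) = 185.24°

185.2°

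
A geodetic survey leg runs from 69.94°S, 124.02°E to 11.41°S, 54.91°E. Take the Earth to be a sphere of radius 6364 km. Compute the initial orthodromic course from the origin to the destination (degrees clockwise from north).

θ = atan2( sin Δλ·cos φ₂ ,  cos φ₁ sin φ₂ − sin φ₁ cos φ₂ cos Δλ )
  = atan2(-0.9158, +0.2605) = 285.88°

285.9°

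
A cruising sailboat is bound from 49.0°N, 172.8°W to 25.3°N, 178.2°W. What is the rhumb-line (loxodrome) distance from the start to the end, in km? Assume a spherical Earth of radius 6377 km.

Δψ = ln[tan(π/4+φ₂/2)/tan(π/4+φ₁/2)] = -0.5271;  Δφ = -0.4136 rad,  Δλ = -0.0942 rad
q = Δφ/Δψ = 0.7847
d = R·√(Δφ² + q²Δλ²) = 6377·0.42020 = 2680 km

2680 km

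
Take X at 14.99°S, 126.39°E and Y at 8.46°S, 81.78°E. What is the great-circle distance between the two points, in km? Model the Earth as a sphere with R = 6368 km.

cos σ = sin φ₁ sin φ₂ + cos φ₁ cos φ₂ cos Δλ
      = sin(-14.99°)sin(-8.46°) + cos(-14.99°)cos(-8.46°)cos(-44.61°) = 0.7182
σ = 44.090° → d = Rσ = 6368·0.76952 = 4900 km

4900 km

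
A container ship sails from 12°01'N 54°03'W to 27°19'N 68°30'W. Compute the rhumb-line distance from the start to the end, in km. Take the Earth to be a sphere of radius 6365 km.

Rhumb course C = atan2(Δλ, Δψ) with Δψ = ln[tan(π/4+φ₂/2)/tan(π/4+φ₁/2)] = +0.2846, Δλ = -0.2522 → C = 318.46°
d = R·|Δφ| / |cos C| = 6365·0.26704 / 0.74847 = 2271 km

2271 km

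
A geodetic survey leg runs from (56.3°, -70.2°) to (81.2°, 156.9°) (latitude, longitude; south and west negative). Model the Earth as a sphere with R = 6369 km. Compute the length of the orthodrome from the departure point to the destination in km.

4463 km

Haversine: a = sin²(Δφ/2)+cos φ₁ cos φ₂ sin²(Δλ/2) = 0.11781;  σ = 2·atan2(√a,√(1−a))
σ = 40.148° → d = Rσ = 6369·0.70072 = 4463 km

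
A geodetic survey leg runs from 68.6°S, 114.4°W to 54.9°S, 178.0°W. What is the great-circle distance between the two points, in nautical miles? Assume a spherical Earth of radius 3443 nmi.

1877 nmi

cos σ = sin φ₁ sin φ₂ + cos φ₁ cos φ₂ cos Δλ
      = sin(-68.60°)sin(-54.90°) + cos(-68.60°)cos(-54.90°)cos(-63.60°) = 0.8550
σ = 31.237° → d = Rσ = 3443·0.54519 = 1877 nmi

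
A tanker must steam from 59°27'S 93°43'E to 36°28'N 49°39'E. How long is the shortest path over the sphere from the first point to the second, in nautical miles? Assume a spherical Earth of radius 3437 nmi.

cos σ = sin φ₁ sin φ₂ + cos φ₁ cos φ₂ cos Δλ
      = sin(-59.45°)sin(36.47°) + cos(-59.45°)cos(36.47°)cos(-44.07°) = -0.2181
σ = 102.600° → d = Rσ = 3437·1.79070 = 6155 nmi

6155 nmi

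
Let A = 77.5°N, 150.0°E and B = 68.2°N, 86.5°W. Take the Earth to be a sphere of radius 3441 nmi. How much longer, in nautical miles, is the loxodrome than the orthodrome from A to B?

377 nmi

Great circle: cos σ = sin φ₁ sin φ₂ + cos φ₁ cos φ₂ cos Δλ,  σ = 0.5314 rad → d_gc = 1828.4 nmi
Rhumb line: Δψ = -0.5644, q = Δφ/Δψ = 0.2876, d_rh = R√(Δφ²+q²Δλ²) = 2205.1 nmi
Excess = 2205.1 − 1828.4 = 376.7 ≈ 377 nmi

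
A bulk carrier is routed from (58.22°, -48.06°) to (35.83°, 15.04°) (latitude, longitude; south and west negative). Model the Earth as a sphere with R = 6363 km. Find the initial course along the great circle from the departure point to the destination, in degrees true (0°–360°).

90.3°

N = sin Δλ·cos φ₂ = +0.7230;  D = cos φ₁ sin φ₂ − sin φ₁ cos φ₂ cos Δλ = -0.0035
initial course = atan2(N, D) = 90.28°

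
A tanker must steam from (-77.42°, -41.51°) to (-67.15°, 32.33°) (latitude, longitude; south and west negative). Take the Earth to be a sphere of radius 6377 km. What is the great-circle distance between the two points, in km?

2520 km

cos σ = sin φ₁ sin φ₂ + cos φ₁ cos φ₂ cos Δλ
      = sin(-77.42°)sin(-67.15°) + cos(-77.42°)cos(-67.15°)cos(73.84°) = 0.9229
σ = 22.640° → d = Rσ = 6377·0.39514 = 2520 km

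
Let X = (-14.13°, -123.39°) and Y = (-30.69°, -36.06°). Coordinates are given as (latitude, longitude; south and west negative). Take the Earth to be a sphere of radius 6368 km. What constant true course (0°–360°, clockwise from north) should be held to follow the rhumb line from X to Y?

Meridional parts: M(φ₁)=-0.2492, M(φ₂)=-0.5633 → ΔM = -0.3141;  Δλ = +1.5242 rad
tan C = Δλ / ΔM = -4.8525 → C = 101.64°

101.6°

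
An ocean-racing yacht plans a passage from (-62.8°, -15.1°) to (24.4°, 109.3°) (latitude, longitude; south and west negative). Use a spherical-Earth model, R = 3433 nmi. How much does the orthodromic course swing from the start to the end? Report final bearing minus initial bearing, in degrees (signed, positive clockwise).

-81.5°

Initial bearing θ₁ = atan2(sin Δλ cos φ₂, cos φ₁ sin φ₂ − sin φ₁ cos φ₂ cos Δλ) = 109.68°
Final bearing θ₂ = (initial bearing from the destination back to the start) + 180° = 28.20°
Δθ = θ₂ − θ₁ = -81.5°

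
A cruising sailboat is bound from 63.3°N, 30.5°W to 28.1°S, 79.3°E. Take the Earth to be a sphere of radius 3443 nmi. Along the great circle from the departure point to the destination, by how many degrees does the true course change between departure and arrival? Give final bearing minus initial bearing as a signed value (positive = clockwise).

Initial bearing θ₁ = atan2(sin Δλ cos φ₂, cos φ₁ sin φ₂ − sin φ₁ cos φ₂ cos Δλ) = 86.19°
Final bearing θ₂ = (initial bearing from the destination back to the start) + 180° = 149.45°
Δθ = θ₂ − θ₁ = +63.3°

+63.3°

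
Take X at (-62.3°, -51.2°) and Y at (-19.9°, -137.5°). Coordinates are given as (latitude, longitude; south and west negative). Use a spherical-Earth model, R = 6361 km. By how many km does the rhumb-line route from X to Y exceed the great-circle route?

Great circle: cos σ = sin φ₁ sin φ₂ + cos φ₁ cos φ₂ cos Δλ,  σ = 1.2349 rad → d_gc = 7855.5 km
Rhumb line: Δψ = +1.0457, q = Δφ/Δψ = 0.7077, d_rh = R√(Δφ²+q²Δλ²) = 8254.3 km
Excess = 8254.3 − 7855.5 = 398.8 ≈ 399 km

399 km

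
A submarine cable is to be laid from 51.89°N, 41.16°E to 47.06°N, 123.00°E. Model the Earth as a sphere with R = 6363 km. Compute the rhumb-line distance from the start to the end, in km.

Δψ = ln[tan(π/4+φ₂/2)/tan(π/4+φ₁/2)] = -0.1299;  Δφ = -0.0843 rad,  Δλ = +1.4284 rad
q = Δφ/Δψ = 0.6491
d = R·√(Δφ² + q²Δλ²) = 6363·0.93093 = 5923 km

5923 km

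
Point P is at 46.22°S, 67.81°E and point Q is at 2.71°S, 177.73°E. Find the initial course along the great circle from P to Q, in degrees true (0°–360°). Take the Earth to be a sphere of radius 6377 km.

106.5°

θ = atan2( sin Δλ·cos φ₂ ,  cos φ₁ sin φ₂ − sin φ₁ cos φ₂ cos Δλ )
  = atan2(+0.9391, -0.2784) = 106.51°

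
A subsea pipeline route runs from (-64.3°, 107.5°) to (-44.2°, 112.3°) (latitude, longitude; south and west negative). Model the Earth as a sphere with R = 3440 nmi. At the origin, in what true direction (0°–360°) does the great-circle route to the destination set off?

N = sin Δλ·cos φ₂ = +0.0600;  D = cos φ₁ sin φ₂ − sin φ₁ cos φ₂ cos Δλ = +0.3414
initial course = atan2(N, D) = 9.97°

10.0°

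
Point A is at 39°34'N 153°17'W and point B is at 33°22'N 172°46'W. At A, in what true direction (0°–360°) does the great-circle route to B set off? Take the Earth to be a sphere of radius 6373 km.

N = sin Δλ·cos φ₂ = -0.2786;  D = cos φ₁ sin φ₂ − sin φ₁ cos φ₂ cos Δλ = -0.0775
initial course = atan2(N, D) = 254.45°

254.4°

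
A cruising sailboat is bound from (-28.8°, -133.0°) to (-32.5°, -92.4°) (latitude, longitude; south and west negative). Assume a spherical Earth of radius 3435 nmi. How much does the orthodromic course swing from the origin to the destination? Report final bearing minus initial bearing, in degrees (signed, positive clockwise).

Initial bearing θ₁ = atan2(sin Δλ cos φ₂, cos φ₁ sin φ₂ − sin φ₁ cos φ₂ cos Δλ) = 106.48°
Final bearing θ₂ = (initial bearing from the destination back to the start) + 180° = 85.11°
Δθ = θ₂ − θ₁ = -21.4°

-21.4°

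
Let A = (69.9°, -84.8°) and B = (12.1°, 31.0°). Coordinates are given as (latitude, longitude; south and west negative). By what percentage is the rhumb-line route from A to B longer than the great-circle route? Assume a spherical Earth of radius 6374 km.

Great circle: σ = 1.5202 rad → d_gc = Rσ = 9689.6 km
Rhumb: Δφ = -1.0088, Δλ = +2.0211, Δψ = -1.5176, q = Δφ/Δψ = 0.6648 → d_rh = R√(Δφ²+q²Δλ²) = 10709.0 km
Excess = (10709.0 − 9689.6) / 9689.6 = 1019.4 / 9689.6 = 10.52% ≈ 10.5%

10.5%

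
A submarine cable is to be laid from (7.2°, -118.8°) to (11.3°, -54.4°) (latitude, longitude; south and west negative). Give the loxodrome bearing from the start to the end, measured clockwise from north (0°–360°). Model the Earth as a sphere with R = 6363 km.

86.3°

Δψ = ln[tan(π/4+φ₂/2)/tan(π/4+φ₁/2)] = +0.0725
Δλ = +1.1240 rad (taken the short way round)
course = atan2(Δλ, Δψ) = 86.31°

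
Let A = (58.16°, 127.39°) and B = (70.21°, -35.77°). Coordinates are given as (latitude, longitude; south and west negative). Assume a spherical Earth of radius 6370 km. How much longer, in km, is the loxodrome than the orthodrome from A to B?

Great circle: cos σ = sin φ₁ sin φ₂ + cos φ₁ cos φ₂ cos Δλ,  σ = 0.8913 rad → d_gc = 5677.6 km
Rhumb line: Δψ = +0.4917, q = Δφ/Δψ = 0.4277, d_rh = R√(Δφ²+q²Δλ²) = 7872.9 km
Excess = 7872.9 − 5677.6 = 2195.3 ≈ 2195 km

2195 km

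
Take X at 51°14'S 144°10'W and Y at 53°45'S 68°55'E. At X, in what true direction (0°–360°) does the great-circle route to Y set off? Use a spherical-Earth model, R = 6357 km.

N = sin Δλ·cos φ₂ = -0.3228;  D = cos φ₁ sin φ₂ − sin φ₁ cos φ₂ cos Δλ = -0.8913
initial course = atan2(N, D) = 199.91°

199.9°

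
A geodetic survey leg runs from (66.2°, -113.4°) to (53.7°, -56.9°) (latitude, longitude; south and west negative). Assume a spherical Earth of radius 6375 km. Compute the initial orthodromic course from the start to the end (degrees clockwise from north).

87.0°

N = sin Δλ·cos φ₂ = +0.4937;  D = cos φ₁ sin φ₂ − sin φ₁ cos φ₂ cos Δλ = +0.0263
initial course = atan2(N, D) = 86.95°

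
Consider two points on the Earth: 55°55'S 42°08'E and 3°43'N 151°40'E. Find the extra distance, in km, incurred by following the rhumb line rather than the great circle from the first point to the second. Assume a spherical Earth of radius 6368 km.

578 km

Great circle: cos σ = sin φ₁ sin φ₂ + cos φ₁ cos φ₂ cos Δλ,  σ = 1.8138 rad → d_gc = 11550.6 km
Rhumb line: Δψ = +1.2474, q = Δφ/Δψ = 0.8344, d_rh = R√(Δφ²+q²Δλ²) = 12128.8 km
Excess = 12128.8 − 11550.6 = 578.2 ≈ 578 km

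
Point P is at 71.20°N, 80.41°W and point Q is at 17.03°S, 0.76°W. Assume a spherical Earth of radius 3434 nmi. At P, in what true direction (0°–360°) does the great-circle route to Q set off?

105.3°

N = sin Δλ·cos φ₂ = +0.9406;  D = cos φ₁ sin φ₂ − sin φ₁ cos φ₂ cos Δλ = -0.2570
initial course = atan2(N, D) = 105.28°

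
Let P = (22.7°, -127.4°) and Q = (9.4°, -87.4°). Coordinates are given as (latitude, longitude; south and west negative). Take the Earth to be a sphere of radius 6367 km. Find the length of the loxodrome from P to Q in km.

Δψ = ln[tan(π/4+φ₂/2)/tan(π/4+φ₁/2)] = -0.2422;  Δφ = -0.2321 rad,  Δλ = +0.6981 rad
q = Δφ/Δψ = 0.9585
d = R·√(Δφ² + q²Δλ²) = 6367·0.70828 = 4510 km

4510 km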